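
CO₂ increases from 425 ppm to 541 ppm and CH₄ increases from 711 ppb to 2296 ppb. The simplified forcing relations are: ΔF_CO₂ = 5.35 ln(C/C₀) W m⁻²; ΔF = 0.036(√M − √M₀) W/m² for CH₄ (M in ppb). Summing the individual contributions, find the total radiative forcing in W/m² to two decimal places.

ΔF = 2.06 W/m²

CO₂: 5.35 × ln(541/425) = 5.35 × ln(1.27294) = 5.35 × 0.24133 = 1.2911 W/m².
CH₄: 0.036 × (√2296 − √711) = 0.036 × (47.9166 − 26.6646) = 0.036 × 21.2520 = 0.7651 W/m².
Total ΔF = 1.2911 + 0.7651 = 2.0562 W/m².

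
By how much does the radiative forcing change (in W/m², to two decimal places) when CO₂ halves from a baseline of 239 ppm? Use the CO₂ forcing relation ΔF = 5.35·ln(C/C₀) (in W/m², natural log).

ΔF = -3.71 W/m²

ΔF = 5.35 × ln(0.5) = 5.35 × -0.69315 = -3.7084 W/m².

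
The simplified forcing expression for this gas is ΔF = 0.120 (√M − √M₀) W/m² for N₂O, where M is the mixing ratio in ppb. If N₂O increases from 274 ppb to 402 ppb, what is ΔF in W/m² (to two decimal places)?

N₂O: 0.120 × (√402 − √274) = 0.120 × (20.0499 − 16.5529) = 0.120 × 3.4970 = 0.4196 W/m².

ΔF = 0.42 W/m²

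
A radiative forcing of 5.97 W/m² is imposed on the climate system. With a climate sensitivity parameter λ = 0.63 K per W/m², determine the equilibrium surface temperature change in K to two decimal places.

ΔT = 3.76 K

ΔT = λ ΔF = 0.63 × 5.97 = 3.7611 K.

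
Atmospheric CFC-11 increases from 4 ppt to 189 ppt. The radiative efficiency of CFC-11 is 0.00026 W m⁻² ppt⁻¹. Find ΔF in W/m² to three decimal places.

CFC-11: ΔF = 0.00026 × (189 − 4) = 0.00026 × 185 = 0.0481 W/m².

ΔF = 0.048 W/m²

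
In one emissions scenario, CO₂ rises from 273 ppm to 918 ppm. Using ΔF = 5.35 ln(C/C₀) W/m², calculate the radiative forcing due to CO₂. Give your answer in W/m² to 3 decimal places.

ΔF = 6.488 W/m²

CO₂: 5.35 × ln(918/273) = 5.35 × ln(3.36264) = 5.35 × 1.21273 = 6.4881 W/m².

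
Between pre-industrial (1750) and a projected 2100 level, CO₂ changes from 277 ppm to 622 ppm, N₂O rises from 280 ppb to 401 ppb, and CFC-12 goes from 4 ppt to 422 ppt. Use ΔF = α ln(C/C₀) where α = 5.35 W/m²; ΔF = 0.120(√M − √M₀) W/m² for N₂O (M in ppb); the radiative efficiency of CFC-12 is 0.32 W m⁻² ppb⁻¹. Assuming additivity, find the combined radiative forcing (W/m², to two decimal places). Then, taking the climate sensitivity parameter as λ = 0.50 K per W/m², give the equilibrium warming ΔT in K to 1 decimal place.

CO₂: 5.35 × ln(622/277) = 5.35 × ln(2.24549) = 5.35 × 0.80892 = 4.3277 W/m².
N₂O: 0.120 × (√401 − √280) = 0.120 × (20.0250 − 16.7332) = 0.120 × 3.2918 = 0.3950 W/m².
CFC-12: Δ = 422 − 4 = 418 ppt = 0.418 ppb; ΔF = 0.32 × 0.418 = 0.1338 W/m².
Total ΔF = 4.3277 + 0.3950 + 0.1338 = 4.8565 W/m².
ΔT = λ ΔF = 0.50 × 4.86 = 2.4300 K.

ΔF = 4.86 W/m²; ΔT = 2.4 K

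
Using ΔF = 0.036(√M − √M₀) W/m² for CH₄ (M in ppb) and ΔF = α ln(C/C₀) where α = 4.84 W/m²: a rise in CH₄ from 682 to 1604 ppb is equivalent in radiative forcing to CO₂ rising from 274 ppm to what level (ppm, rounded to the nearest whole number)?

C ≈ 304 ppm

CH₄ forcing: 0.036 × (√1604 − √682) = 0.036 × (40.0500 − 26.1151) = 0.036 × 13.9349 = 0.50166 W/m².
Set 4.84 ln(C/274) = 0.50166: ln(C/274) = 0.50166/4.84 = 0.10365, so C = 274 × e^0.10365 = 274 × 1.10921 = 303.92 ppm.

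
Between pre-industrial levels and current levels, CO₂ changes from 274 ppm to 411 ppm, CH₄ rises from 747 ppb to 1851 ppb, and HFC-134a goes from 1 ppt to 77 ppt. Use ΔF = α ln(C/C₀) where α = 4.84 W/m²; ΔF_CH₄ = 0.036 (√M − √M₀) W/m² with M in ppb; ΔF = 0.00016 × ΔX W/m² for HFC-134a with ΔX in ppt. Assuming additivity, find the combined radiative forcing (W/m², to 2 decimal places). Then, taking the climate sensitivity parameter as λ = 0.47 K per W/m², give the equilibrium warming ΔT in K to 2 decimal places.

CO₂: 4.84 × ln(411/274) = 4.84 × ln(1.50000) = 4.84 × 0.40547 = 1.9625 W/m².
CH₄: 0.036 × (√1851 − √747) = 0.036 × (43.0232 − 27.3313) = 0.036 × 15.6919 = 0.5649 W/m².
HFC-134a: ΔF = 0.00016 × (77 − 1) = 0.00016 × 76 = 0.0122 W/m².
Total ΔF = 1.9625 + 0.5649 + 0.0122 = 2.5396 W/m².
ΔT = λ ΔF = 0.47 × 2.54 = 1.1938 K.

ΔF = 2.54 W/m²; ΔT = 1.19 K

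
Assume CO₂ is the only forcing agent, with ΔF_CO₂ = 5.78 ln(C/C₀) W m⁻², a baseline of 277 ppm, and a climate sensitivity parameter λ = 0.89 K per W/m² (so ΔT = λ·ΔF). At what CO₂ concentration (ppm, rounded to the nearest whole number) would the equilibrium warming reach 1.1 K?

C ≈ 343 ppm

Required forcing: ΔF = ΔT/λ = 1.1/0.89 = 1.2360 W/m².
Then ln(C/277) = ΔF/5.78 = 1.2360/5.78 = 0.21384.
So C = 277 × e^0.21384 = 277 × 1.23842 = 343.04 ppm.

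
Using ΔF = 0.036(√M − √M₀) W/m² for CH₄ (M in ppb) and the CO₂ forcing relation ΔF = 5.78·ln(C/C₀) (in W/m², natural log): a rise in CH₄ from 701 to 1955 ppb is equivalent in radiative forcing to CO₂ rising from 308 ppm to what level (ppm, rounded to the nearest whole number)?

C ≈ 344 ppm

CH₄ forcing: 0.036 × (√1955 − √701) = 0.036 × (44.2154 − 26.4764) = 0.036 × 17.7390 = 0.63860 W/m².
Set 5.78 ln(C/308) = 0.63860: ln(C/308) = 0.63860/5.78 = 0.11048, so C = 308 × e^0.11048 = 308 × 1.11681 = 343.98 ppm.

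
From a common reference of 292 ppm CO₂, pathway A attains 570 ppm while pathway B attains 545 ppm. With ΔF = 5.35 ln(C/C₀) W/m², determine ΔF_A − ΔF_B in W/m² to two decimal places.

ΔF_A − ΔF_B = 0.24 W/m²

ΔF_A = 5.35 ln(570/292) = 5.35 × 0.66888 = 3.5785 W/m².
ΔF_B = 5.35 ln(545/292) = 5.35 × 0.62403 = 3.3386 W/m².
Difference: 3.5785 − 3.3386 = 0.2399 W/m².
(Equivalently, ΔF_A − ΔF_B = 5.35 ln(570/545) = 5.35 × 0.04485 = 0.2399 W/m².)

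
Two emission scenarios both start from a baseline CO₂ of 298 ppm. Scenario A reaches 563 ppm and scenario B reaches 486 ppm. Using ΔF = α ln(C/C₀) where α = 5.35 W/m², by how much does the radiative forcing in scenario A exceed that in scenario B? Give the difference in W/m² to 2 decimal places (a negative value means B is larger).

ΔF_A − ΔF_B = 0.79 W/m²

ΔF_A = 5.35 ln(563/298) = 5.35 × 0.63619 = 3.4036 W/m².
ΔF_B = 5.35 ln(486/298) = 5.35 × 0.48912 = 2.6168 W/m².
Difference: 3.4036 − 2.6168 = 0.7868 W/m².
(Equivalently, ΔF_A − ΔF_B = 5.35 ln(563/486) = 5.35 × 0.14707 = 0.7868 W/m².)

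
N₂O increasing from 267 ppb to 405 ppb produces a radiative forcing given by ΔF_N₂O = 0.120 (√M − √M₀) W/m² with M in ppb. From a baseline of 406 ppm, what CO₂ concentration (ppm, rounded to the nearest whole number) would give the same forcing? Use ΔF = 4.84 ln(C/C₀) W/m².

N₂O forcing: 0.120 × (√405 − √267) = 0.120 × (20.1246 − 16.3401) = 0.120 × 3.7845 = 0.45414 W/m².
Set 4.84 ln(C/406) = 0.45414: ln(C/406) = 0.45414/4.84 = 0.09383, so C = 406 × e^0.09383 = 406 × 1.09837 = 445.94 ppm.

C ≈ 446 ppm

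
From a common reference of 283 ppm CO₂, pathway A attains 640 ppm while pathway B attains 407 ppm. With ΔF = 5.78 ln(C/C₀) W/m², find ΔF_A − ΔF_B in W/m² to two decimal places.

ΔF_A = 5.78 ln(640/283) = 5.78 × 0.81602 = 4.7166 W/m².
ΔF_B = 5.78 ln(407/283) = 5.78 × 0.36337 = 2.1003 W/m².
Difference: 4.7166 − 2.1003 = 2.6163 W/m².
(Equivalently, ΔF_A − ΔF_B = 5.78 ln(640/407) = 5.78 × 0.45265 = 2.6163 W/m².)

ΔF_A − ΔF_B = 2.62 W/m²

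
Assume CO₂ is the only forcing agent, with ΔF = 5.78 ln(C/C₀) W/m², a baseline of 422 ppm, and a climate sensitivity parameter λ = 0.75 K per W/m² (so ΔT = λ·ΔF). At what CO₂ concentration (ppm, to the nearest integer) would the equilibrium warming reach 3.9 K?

C ≈ 1038 ppm

Required forcing: ΔF = ΔT/λ = 3.9/0.75 = 5.2000 W/m².
Then ln(C/422) = ΔF/5.78 = 5.2000/5.78 = 0.89965.
So C = 422 × e^0.89965 = 422 × 2.45874 = 1037.59 ppm.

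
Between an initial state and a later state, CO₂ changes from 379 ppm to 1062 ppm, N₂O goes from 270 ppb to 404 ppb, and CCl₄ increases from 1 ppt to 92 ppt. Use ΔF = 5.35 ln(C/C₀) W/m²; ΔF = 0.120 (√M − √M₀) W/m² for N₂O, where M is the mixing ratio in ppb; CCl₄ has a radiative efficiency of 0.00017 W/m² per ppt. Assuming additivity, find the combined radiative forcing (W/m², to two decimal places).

ΔF = 5.97 W/m²

CO₂: 5.35 × ln(1062/379) = 5.35 × ln(2.80211) = 5.35 × 1.03037 = 5.5125 W/m².
N₂O: 0.120 × (√404 − √270) = 0.120 × (20.0998 − 16.4317) = 0.120 × 3.6681 = 0.4402 W/m².
CCl₄: ΔF = 0.00017 × (92 − 1) = 0.00017 × 91 = 0.0155 W/m².
Total ΔF = 5.5125 + 0.4402 + 0.0155 = 5.9682 W/m².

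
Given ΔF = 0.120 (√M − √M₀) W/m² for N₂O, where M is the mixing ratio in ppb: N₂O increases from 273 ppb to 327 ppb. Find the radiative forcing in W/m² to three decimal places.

ΔF = 0.187 W/m²

N₂O: 0.120 × (√327 − √273) = 0.120 × (18.0831 − 16.5227) = 0.120 × 1.5604 = 0.1872 W/m².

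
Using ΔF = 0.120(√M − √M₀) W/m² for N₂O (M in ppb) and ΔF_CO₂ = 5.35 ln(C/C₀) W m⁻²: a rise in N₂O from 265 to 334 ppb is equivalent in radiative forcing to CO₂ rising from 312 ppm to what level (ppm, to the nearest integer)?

N₂O forcing: 0.120 × (√334 − √265) = 0.120 × (18.2757 − 16.2788) = 0.120 × 1.9969 = 0.23963 W/m².
Set 5.35 ln(C/312) = 0.23963: ln(C/312) = 0.23963/5.35 = 0.04479, so C = 312 × e^0.04479 = 312 × 1.04581 = 326.29 ppm.

C ≈ 326 ppm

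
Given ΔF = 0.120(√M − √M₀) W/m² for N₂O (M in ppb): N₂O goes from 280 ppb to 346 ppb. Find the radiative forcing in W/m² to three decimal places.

ΔF = 0.224 W/m²

N₂O: 0.120 × (√346 − √280) = 0.120 × (18.6011 − 16.7332) = 0.120 × 1.8679 = 0.2241 W/m².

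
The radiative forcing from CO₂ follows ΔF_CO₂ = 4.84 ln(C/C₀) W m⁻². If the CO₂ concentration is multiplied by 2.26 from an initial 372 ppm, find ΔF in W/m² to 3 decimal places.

ΔF = 3.946 W/m²

Because the forcing depends only on the ratio C/C₀, the initial concentration does not enter.
ΔF = 4.84 × ln(2.26) = 4.84 × 0.81536 = 3.9463 W/m².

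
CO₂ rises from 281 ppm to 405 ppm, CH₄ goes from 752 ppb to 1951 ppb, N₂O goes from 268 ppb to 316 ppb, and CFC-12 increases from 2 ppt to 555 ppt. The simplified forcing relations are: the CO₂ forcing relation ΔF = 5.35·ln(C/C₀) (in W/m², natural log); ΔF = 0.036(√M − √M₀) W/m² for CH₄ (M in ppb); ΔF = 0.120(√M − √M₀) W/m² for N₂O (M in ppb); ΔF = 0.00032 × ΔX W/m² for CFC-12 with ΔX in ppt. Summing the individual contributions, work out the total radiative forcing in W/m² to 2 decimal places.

ΔF = 2.90 W/m²

CO₂: 5.35 × ln(405/281) = 5.35 × ln(1.44128) = 5.35 × 0.36553 = 1.9556 W/m².
CH₄: 0.036 × (√1951 − √752) = 0.036 × (44.1701 − 27.4226) = 0.036 × 16.7475 = 0.6029 W/m².
N₂O: 0.120 × (√316 − √268) = 0.120 × (17.7764 − 16.3707) = 0.120 × 1.4057 = 0.1687 W/m².
CFC-12: ΔF = 0.00032 × (555 − 2) = 0.00032 × 553 = 0.1770 W/m².
Total ΔF = 1.9556 + 0.6029 + 0.1687 + 0.1770 = 2.9042 W/m².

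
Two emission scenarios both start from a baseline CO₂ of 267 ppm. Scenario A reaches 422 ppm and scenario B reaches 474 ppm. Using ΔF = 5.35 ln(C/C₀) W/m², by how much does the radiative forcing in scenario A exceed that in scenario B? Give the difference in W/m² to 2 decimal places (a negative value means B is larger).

ΔF_A − ΔF_B = -0.62 W/m²

ΔF_A = 5.35 ln(422/267) = 5.35 × 0.45776 = 2.4490 W/m².
ΔF_B = 5.35 ln(474/267) = 5.35 × 0.57396 = 3.0707 W/m².
Difference: 2.4490 − 3.0707 = -0.6217 W/m².
(Equivalently, ΔF_A − ΔF_B = 5.35 ln(422/474) = 5.35 × -0.11620 = -0.6217 W/m².)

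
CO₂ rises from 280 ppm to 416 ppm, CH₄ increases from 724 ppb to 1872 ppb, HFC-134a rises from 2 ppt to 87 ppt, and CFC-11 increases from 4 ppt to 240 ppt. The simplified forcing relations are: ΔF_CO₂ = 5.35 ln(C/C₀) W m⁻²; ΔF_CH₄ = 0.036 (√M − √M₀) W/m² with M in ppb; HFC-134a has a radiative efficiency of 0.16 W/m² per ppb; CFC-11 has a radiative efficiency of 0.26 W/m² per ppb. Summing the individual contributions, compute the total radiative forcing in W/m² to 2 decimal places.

ΔF = 2.78 W/m²

CO₂: 5.35 × ln(416/280) = 5.35 × ln(1.48571) = 5.35 × 0.39589 = 2.1180 W/m².
CH₄: 0.036 × (√1872 − √724) = 0.036 × (43.2666 − 26.9072) = 0.036 × 16.3594 = 0.5889 W/m².
HFC-134a: Δ = 87 − 2 = 85 ppt = 0.085 ppb; ΔF = 0.16 × 0.085 = 0.0136 W/m².
CFC-11: Δ = 240 − 4 = 236 ppt = 0.236 ppb; ΔF = 0.26 × 0.236 = 0.0614 W/m².
Total ΔF = 2.1180 + 0.5889 + 0.0136 + 0.0614 = 2.7819 W/m².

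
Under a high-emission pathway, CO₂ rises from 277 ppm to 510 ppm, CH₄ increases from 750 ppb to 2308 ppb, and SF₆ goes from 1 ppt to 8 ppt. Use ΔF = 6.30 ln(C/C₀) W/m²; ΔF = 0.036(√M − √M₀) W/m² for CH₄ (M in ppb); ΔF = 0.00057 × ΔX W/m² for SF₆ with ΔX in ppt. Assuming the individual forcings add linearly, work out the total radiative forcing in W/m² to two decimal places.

CO₂: 6.30 × ln(510/277) = 6.30 × ln(1.84116) = 6.30 × 0.61040 = 3.8455 W/m².
CH₄: 0.036 × (√2308 − √750) = 0.036 × (48.0416 − 27.3861) = 0.036 × 20.6555 = 0.7436 W/m².
SF₆: ΔF = 0.00057 × (8 − 1) = 0.00057 × 7 = 0.0040 W/m².
Total ΔF = 3.8455 + 0.7436 + 0.0040 = 4.5931 W/m².

ΔF = 4.59 W/m²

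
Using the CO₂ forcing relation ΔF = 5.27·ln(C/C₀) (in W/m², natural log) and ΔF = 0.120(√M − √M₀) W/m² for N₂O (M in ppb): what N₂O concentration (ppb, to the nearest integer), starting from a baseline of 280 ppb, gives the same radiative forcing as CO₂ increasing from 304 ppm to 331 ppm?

CO₂ forcing: 5.27 × ln(331/304) = 5.27 × 0.085091 = 0.44843 W/m².
Set 0.120(√M − √280) = 0.44843: √M = 0.44843/0.120 + √280 = 3.7369 + 16.7332 = 20.4701.
M = (20.4701)² = 419.02 ppb.

M ≈ 419 ppb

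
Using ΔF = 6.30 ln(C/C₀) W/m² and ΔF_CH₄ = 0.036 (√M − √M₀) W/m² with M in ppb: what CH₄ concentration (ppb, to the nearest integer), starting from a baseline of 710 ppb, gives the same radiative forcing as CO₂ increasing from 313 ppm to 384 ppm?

CO₂ forcing: 6.30 × ln(384/313) = 6.30 × 0.204439 = 1.28797 W/m².
Set 0.036(√M − √710) = 1.28797: √M = 1.28797/0.036 + √710 = 35.7769 + 26.6458 = 62.4227.
M = (62.4227)² = 3896.59 ppb.

M ≈ 3897 ppb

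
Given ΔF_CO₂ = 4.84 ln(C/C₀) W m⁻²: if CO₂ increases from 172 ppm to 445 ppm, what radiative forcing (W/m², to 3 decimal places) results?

ΔF = 4.601 W/m²

CO₂: 4.84 × ln(445/172) = 4.84 × ln(2.58721) = 4.84 × 0.95058 = 4.6008 W/m².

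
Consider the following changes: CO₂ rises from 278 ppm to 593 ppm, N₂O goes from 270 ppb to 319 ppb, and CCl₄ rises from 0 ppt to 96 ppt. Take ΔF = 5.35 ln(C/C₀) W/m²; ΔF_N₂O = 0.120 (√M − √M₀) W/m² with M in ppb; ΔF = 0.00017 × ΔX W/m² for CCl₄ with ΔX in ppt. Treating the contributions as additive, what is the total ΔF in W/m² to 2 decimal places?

ΔF = 4.24 W/m²

CO₂: 5.35 × ln(593/278) = 5.35 × ln(2.13309) = 5.35 × 0.75757 = 4.0530 W/m².
N₂O: 0.120 × (√319 − √270) = 0.120 × (17.8606 − 16.4317) = 0.120 × 1.4289 = 0.1715 W/m².
CCl₄: ΔF = 0.00017 × (96 − 0) = 0.00017 × 96 = 0.0163 W/m².
Total ΔF = 4.0530 + 0.1715 + 0.0163 = 4.2408 W/m².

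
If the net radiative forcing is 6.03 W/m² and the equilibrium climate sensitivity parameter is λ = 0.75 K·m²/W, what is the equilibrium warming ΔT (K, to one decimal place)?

ΔT = 4.5 K

ΔT = λ ΔF = 0.75 × 6.03 = 4.5225 K.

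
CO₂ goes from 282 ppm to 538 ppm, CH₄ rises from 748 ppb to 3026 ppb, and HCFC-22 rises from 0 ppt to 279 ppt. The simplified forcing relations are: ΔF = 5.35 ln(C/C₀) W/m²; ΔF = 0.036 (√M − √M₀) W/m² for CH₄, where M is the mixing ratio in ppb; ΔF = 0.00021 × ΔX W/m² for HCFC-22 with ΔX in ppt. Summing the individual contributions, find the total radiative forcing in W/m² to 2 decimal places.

ΔF = 4.51 W/m²

CO₂: 5.35 × ln(538/282) = 5.35 × ln(1.90780) = 5.35 × 0.64595 = 3.4558 W/m².
CH₄: 0.036 × (√3026 − √748) = 0.036 × (55.0091 − 27.3496) = 0.036 × 27.6595 = 0.9957 W/m².
HCFC-22: ΔF = 0.00021 × (279 − 0) = 0.00021 × 279 = 0.0586 W/m².
Total ΔF = 3.4558 + 0.9957 + 0.0586 = 4.5101 W/m².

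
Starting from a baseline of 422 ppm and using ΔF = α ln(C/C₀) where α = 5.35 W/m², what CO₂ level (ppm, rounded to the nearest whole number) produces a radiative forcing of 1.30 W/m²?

C ≈ 538 ppm

Set 5.35 ln(C/422) = 1.30, so ln(C/422) = 1.30/5.35 = 0.24299.
Then C/422 = e^0.24299 = 1.27506, giving C = 422 × 1.27506 = 538.08 ppm.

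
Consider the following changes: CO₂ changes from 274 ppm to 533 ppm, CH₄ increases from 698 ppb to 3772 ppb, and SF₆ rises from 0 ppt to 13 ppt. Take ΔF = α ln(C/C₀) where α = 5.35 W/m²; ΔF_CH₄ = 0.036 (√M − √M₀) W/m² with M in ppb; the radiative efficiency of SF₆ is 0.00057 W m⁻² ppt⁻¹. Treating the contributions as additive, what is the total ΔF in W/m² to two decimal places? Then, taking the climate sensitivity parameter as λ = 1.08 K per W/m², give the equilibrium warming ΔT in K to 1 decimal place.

CO₂: 5.35 × ln(533/274) = 5.35 × ln(1.94526) = 5.35 × 0.66540 = 3.5599 W/m².
CH₄: 0.036 × (√3772 − √698) = 0.036 × (61.4166 − 26.4197) = 0.036 × 34.9969 = 1.2599 W/m².
SF₆: ΔF = 0.00057 × (13 − 0) = 0.00057 × 13 = 0.0074 W/m².
Total ΔF = 3.5599 + 1.2599 + 0.0074 = 4.8272 W/m².
ΔT = λ ΔF = 1.08 × 4.83 = 5.2164 K.

ΔF = 4.83 W/m²; ΔT = 5.2 K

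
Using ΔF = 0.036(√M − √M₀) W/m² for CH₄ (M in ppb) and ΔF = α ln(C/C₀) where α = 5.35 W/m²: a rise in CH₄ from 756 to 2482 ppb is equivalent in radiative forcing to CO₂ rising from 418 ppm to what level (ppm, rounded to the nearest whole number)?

C ≈ 486 ppm

CH₄ forcing: 0.036 × (√2482 − √756) = 0.036 × (49.8197 − 27.4955) = 0.036 × 22.3242 = 0.80367 W/m².
Set 5.35 ln(C/418) = 0.80367: ln(C/418) = 0.80367/5.35 = 0.15022, so C = 418 × e^0.15022 = 418 × 1.16209 = 485.75 ppm.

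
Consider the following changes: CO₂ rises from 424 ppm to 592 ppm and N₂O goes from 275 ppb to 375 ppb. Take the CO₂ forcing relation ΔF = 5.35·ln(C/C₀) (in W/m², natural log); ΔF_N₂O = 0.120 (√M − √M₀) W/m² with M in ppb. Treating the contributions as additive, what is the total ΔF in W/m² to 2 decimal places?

CO₂: 5.35 × ln(592/424) = 5.35 × ln(1.39623) = 5.35 × 0.33378 = 1.7857 W/m².
N₂O: 0.120 × (√375 − √275) = 0.120 × (19.3649 − 16.5831) = 0.120 × 2.7818 = 0.3338 W/m².
Total ΔF = 1.7857 + 0.3338 = 2.1195 W/m².

ΔF = 2.12 W/m²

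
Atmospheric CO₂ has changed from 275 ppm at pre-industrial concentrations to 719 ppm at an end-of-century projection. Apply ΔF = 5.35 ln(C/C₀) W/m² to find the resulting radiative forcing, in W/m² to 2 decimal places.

ΔF = 5.14 W/m²

CO₂: 5.35 × ln(719/275) = 5.35 × ln(2.61455) = 5.35 × 0.96109 = 5.1418 W/m².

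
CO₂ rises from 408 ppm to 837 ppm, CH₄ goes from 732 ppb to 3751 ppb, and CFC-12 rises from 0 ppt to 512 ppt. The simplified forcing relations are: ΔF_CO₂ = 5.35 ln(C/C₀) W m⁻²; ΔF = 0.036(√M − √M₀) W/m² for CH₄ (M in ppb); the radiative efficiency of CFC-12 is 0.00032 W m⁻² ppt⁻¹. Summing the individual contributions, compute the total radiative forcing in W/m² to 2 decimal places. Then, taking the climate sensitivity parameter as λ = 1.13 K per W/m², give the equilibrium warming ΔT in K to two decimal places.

ΔF = 5.24 W/m²; ΔT = 5.92 K

CO₂: 5.35 × ln(837/408) = 5.35 × ln(2.05147) = 5.35 × 0.71856 = 3.8443 W/m².
CH₄: 0.036 × (√3751 − √732) = 0.036 × (61.2454 − 27.0555) = 0.036 × 34.1899 = 1.2308 W/m².
CFC-12: ΔF = 0.00032 × (512 − 0) = 0.00032 × 512 = 0.1638 W/m².
Total ΔF = 3.8443 + 1.2308 + 0.1638 = 5.2389 W/m².
ΔT = λ ΔF = 1.13 × 5.24 = 5.9212 K.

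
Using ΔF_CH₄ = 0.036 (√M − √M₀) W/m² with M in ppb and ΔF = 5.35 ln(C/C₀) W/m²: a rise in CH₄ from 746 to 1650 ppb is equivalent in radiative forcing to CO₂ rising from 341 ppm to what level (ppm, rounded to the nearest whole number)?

C ≈ 373 ppm

CH₄ forcing: 0.036 × (√1650 − √746) = 0.036 × (40.6202 − 27.3130) = 0.036 × 13.3072 = 0.47906 W/m².
Set 5.35 ln(C/341) = 0.47906: ln(C/341) = 0.47906/5.35 = 0.08954, so C = 341 × e^0.08954 = 341 × 1.09367 = 372.94 ppm.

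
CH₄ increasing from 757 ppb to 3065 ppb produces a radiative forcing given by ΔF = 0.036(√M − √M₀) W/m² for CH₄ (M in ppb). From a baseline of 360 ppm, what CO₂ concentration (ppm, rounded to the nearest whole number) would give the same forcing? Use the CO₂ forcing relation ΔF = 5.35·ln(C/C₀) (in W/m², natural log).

C ≈ 434 ppm

CH₄ forcing: 0.036 × (√3065 − √757) = 0.036 × (55.3624 − 27.5136) = 0.036 × 27.8488 = 1.00256 W/m².
Set 5.35 ln(C/360) = 1.00256: ln(C/360) = 1.00256/5.35 = 0.18739, so C = 360 × e^0.18739 = 360 × 1.20610 = 434.20 ppm.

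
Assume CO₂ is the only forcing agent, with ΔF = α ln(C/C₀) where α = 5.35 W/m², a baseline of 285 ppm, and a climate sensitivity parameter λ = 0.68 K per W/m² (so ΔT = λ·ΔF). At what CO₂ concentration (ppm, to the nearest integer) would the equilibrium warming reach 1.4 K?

C ≈ 419 ppm

Required forcing: ΔF = ΔT/λ = 1.4/0.68 = 2.0588 W/m².
Then ln(C/285) = ΔF/5.35 = 2.0588/5.35 = 0.38482.
So C = 285 × e^0.38482 = 285 × 1.46935 = 418.76 ppm.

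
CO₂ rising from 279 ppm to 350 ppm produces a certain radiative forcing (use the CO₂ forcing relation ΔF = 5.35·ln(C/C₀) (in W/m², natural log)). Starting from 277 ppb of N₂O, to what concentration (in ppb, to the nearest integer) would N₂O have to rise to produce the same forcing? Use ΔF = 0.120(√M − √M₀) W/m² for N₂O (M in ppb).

M ≈ 716 ppb

CO₂ forcing: 5.35 × ln(350/279) = 5.35 × 0.226721 = 1.21296 W/m².
Set 0.120(√M − √277) = 1.21296: √M = 1.21296/0.120 + √277 = 10.1080 + 16.6433 = 26.7513.
M = (26.7513)² = 715.63 ppb.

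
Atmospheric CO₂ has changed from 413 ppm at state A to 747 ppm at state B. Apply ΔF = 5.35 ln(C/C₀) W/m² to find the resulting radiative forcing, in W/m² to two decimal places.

ΔF = 3.17 W/m²

CO₂: 5.35 × ln(747/413) = 5.35 × ln(1.80872) = 5.35 × 0.59262 = 3.1705 W/m².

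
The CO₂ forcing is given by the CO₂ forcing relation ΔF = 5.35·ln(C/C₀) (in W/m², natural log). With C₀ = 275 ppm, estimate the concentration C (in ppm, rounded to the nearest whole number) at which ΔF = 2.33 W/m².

Set 5.35 ln(C/275) = 2.33, so ln(C/275) = 2.33/5.35 = 0.43551.
Then C/275 = e^0.43551 = 1.54575, giving C = 275 × 1.54575 = 425.08 ppm.

C ≈ 425 ppm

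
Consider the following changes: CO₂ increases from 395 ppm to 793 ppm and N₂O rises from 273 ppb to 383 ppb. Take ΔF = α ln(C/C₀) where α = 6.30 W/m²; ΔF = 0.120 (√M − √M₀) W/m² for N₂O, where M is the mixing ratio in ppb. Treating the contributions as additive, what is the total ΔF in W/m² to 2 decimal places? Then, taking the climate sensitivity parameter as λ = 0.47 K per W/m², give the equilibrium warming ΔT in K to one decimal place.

CO₂: 6.30 × ln(793/395) = 6.30 × ln(2.00759) = 6.30 × 0.69693 = 4.3907 W/m².
N₂O: 0.120 × (√383 − √273) = 0.120 × (19.5704 − 16.5227) = 0.120 × 3.0477 = 0.3657 W/m².
Total ΔF = 4.3907 + 0.3657 = 4.7564 W/m².
ΔT = λ ΔF = 0.47 × 4.76 = 2.2372 K.

ΔF = 4.76 W/m²; ΔT = 2.2 K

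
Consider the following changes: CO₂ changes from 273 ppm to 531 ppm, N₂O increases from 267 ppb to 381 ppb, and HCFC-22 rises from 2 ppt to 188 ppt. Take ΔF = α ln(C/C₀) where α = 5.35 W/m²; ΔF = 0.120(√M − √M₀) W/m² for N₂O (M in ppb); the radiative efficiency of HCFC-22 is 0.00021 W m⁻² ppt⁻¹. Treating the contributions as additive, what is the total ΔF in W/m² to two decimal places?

CO₂: 5.35 × ln(531/273) = 5.35 × ln(1.94505) = 5.35 × 0.66529 = 3.5593 W/m².
N₂O: 0.120 × (√381 − √267) = 0.120 × (19.5192 − 16.3401) = 0.120 × 3.1791 = 0.3815 W/m².
HCFC-22: ΔF = 0.00021 × (188 − 2) = 0.00021 × 186 = 0.0391 W/m².
Total ΔF = 3.5593 + 0.3815 + 0.0391 = 3.9799 W/m².

ΔF = 3.98 W/m²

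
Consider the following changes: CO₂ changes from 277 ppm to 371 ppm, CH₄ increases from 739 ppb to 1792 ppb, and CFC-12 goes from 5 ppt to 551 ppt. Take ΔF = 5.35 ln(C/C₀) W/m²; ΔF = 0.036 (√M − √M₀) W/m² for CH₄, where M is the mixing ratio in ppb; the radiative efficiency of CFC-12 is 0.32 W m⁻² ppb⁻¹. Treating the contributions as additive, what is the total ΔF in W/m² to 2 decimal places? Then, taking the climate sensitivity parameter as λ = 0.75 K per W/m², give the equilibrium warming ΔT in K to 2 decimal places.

ΔF = 2.28 W/m²; ΔT = 1.71 K

CO₂: 5.35 × ln(371/277) = 5.35 × ln(1.33935) = 5.35 × 0.29218 = 1.5632 W/m².
CH₄: 0.036 × (√1792 − √739) = 0.036 × (42.3320 − 27.1846) = 0.036 × 15.1474 = 0.5453 W/m².
CFC-12: Δ = 551 − 5 = 546 ppt = 0.546 ppb; ΔF = 0.32 × 0.546 = 0.1747 W/m².
Total ΔF = 1.5632 + 0.5453 + 0.1747 = 2.2832 W/m².
ΔT = λ ΔF = 0.75 × 2.28 = 1.7100 K.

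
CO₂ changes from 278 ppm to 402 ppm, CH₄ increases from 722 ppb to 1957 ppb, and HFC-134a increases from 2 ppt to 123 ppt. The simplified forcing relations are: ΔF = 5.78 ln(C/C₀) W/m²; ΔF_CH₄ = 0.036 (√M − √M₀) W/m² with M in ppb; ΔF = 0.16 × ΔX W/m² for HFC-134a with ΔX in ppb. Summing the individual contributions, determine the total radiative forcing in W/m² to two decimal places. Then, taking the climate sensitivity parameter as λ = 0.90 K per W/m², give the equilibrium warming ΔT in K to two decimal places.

ΔF = 2.78 W/m²; ΔT = 2.50 K

CO₂: 5.78 × ln(402/278) = 5.78 × ln(1.44604) = 5.78 × 0.36883 = 2.1318 W/m².
CH₄: 0.036 × (√1957 − √722) = 0.036 × (44.2380 − 26.8701) = 0.036 × 17.3679 = 0.6252 W/m².
HFC-134a: Δ = 123 − 2 = 121 ppt = 0.121 ppb; ΔF = 0.16 × 0.121 = 0.0194 W/m².
Total ΔF = 2.1318 + 0.6252 + 0.0194 = 2.7764 W/m².
ΔT = λ ΔF = 0.90 × 2.78 = 2.5020 K.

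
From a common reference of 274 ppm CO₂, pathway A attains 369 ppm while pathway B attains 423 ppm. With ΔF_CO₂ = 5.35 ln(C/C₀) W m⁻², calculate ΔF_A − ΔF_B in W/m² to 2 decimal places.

ΔF_A = 5.35 ln(369/274) = 5.35 × 0.29767 = 1.5925 W/m².
ΔF_B = 5.35 ln(423/274) = 5.35 × 0.43424 = 2.3232 W/m².
Difference: 1.5925 − 2.3232 = -0.7307 W/m².

ΔF_A − ΔF_B = -0.73 W/m²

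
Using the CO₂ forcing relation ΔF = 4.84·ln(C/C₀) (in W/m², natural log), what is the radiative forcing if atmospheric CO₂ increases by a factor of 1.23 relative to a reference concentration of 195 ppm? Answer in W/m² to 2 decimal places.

ΔF = 4.84 × ln(1.23) = 4.84 × 0.20701 = 1.0019 W/m².

ΔF = 1.00 W/m²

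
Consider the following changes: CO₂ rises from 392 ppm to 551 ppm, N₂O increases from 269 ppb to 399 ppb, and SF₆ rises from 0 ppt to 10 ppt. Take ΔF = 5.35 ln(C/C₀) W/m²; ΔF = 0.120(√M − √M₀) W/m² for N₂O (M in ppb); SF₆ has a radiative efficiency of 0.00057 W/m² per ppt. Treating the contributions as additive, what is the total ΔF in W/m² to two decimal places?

ΔF = 2.26 W/m²

CO₂: 5.35 × ln(551/392) = 5.35 × ln(1.40561) = 5.35 × 0.34047 = 1.8215 W/m².
N₂O: 0.120 × (√399 − √269) = 0.120 × (19.9750 − 16.4012) = 0.120 × 3.5738 = 0.4289 W/m².
SF₆: ΔF = 0.00057 × (10 − 0) = 0.00057 × 10 = 0.0057 W/m².
Total ΔF = 1.8215 + 0.4289 + 0.0057 = 2.2561 W/m².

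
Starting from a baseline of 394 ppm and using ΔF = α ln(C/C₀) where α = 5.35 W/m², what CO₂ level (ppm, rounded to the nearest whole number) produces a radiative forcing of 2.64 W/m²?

Set 5.35 ln(C/394) = 2.64, so ln(C/394) = 2.64/5.35 = 0.49346.
Then C/394 = e^0.49346 = 1.63797, giving C = 394 × 1.63797 = 645.36 ppm.

C ≈ 645 ppm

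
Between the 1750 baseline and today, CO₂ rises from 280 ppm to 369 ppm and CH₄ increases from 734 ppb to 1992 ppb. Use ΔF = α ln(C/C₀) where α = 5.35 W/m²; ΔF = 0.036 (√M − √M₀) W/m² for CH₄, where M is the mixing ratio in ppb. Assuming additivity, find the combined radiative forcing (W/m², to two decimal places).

CO₂: 5.35 × ln(369/280) = 5.35 × ln(1.31786) = 5.35 × 0.27601 = 1.4767 W/m².
CH₄: 0.036 × (√1992 − √734) = 0.036 × (44.6318 − 27.0924) = 0.036 × 17.5394 = 0.6314 W/m².
Total ΔF = 1.4767 + 0.6314 = 2.1081 W/m².

ΔF = 2.11 W/m²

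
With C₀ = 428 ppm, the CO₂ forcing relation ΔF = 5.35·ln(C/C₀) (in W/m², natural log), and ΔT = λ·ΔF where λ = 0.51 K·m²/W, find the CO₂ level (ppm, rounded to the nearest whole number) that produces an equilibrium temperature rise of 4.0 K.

C ≈ 1854 ppm

Required forcing: ΔF = ΔT/λ = 4.0/0.51 = 7.8431 W/m².
Then ln(C/428) = ΔF/5.35 = 7.8431/5.35 = 1.46600.
So C = 428 × e^1.46600 = 428 × 4.33187 = 1854.04 ppm.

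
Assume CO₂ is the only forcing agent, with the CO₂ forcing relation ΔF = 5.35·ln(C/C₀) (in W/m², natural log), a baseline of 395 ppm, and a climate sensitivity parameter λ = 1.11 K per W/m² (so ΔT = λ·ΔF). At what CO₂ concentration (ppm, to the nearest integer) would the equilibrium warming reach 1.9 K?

C ≈ 544 ppm

Required forcing: ΔF = ΔT/λ = 1.9/1.11 = 1.7117 W/m².
Then ln(C/395) = ΔF/5.35 = 1.7117/5.35 = 0.31994.
So C = 395 × e^0.31994 = 395 × 1.37705 = 543.93 ppm.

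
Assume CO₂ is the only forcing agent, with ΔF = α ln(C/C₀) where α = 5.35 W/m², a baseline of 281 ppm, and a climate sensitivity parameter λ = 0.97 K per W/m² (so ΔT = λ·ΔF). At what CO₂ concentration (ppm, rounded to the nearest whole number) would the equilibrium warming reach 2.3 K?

Required forcing: ΔF = ΔT/λ = 2.3/0.97 = 2.3711 W/m².
Then ln(C/281) = ΔF/5.35 = 2.3711/5.35 = 0.44320.
So C = 281 × e^0.44320 = 281 × 1.55768 = 437.71 ppm.

C ≈ 438 ppm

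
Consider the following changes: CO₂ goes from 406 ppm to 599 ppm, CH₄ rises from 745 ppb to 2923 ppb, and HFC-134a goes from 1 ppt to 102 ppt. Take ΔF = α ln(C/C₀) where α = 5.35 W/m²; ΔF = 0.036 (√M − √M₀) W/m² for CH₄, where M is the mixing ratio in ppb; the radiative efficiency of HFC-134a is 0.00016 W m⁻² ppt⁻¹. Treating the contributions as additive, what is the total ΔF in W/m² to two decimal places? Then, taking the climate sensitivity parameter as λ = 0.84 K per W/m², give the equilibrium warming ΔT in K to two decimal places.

CO₂: 5.35 × ln(599/406) = 5.35 × ln(1.47537) = 5.35 × 0.38891 = 2.0807 W/m².
CH₄: 0.036 × (√2923 − √745) = 0.036 × (54.0648 − 27.2947) = 0.036 × 26.7701 = 0.9637 W/m².
HFC-134a: ΔF = 0.00016 × (102 − 1) = 0.00016 × 101 = 0.0162 W/m².
Total ΔF = 2.0807 + 0.9637 + 0.0162 = 3.0606 W/m².
ΔT = λ ΔF = 0.84 × 3.06 = 2.5704 K.

ΔF = 3.06 W/m²; ΔT = 2.57 K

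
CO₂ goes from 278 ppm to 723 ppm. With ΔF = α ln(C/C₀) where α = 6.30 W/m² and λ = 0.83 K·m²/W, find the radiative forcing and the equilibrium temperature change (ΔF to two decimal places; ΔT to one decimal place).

CO₂: 6.30 × ln(723/278) = 6.30 × ln(2.60072) = 6.30 × 0.95579 = 6.0215 W/m².
ΔT = λ ΔF = 0.83 × 6.02 = 4.9966 K.

ΔF = 6.02 W/m²; ΔT = 5.0 K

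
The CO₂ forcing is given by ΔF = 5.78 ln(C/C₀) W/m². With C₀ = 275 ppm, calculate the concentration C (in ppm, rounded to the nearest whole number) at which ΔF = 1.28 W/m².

Set 5.78 ln(C/275) = 1.28, so ln(C/275) = 1.28/5.78 = 0.22145.
Then C/275 = e^0.22145 = 1.24788, giving C = 275 × 1.24788 = 343.17 ppm.

C ≈ 343 ppm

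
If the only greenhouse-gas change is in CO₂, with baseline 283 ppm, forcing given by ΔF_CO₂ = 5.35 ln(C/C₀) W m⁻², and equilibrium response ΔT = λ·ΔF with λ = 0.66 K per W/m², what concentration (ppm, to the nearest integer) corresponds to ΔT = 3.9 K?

C ≈ 854 ppm

Required forcing: ΔF = ΔT/λ = 3.9/0.66 = 5.9091 W/m².
Then ln(C/283) = ΔF/5.35 = 5.9091/5.35 = 1.10450.
So C = 283 × e^1.10450 = 283 × 3.01772 = 854.01 ppm.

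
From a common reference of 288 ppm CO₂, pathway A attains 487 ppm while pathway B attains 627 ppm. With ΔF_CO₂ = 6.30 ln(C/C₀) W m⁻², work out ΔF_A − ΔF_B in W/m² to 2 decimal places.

ΔF_A = 6.30 ln(487/288) = 6.30 × 0.52530 = 3.3094 W/m².
ΔF_B = 6.30 ln(627/288) = 6.30 × 0.77799 = 4.9013 W/m².
Difference: 3.3094 − 4.9013 = -1.5919 W/m².

ΔF_A − ΔF_B = -1.59 W/m²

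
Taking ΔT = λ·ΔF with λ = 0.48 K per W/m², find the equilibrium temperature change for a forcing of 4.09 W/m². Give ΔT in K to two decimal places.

ΔT = 1.96 K

ΔT = λ ΔF = 0.48 × 4.09 = 1.9632 K.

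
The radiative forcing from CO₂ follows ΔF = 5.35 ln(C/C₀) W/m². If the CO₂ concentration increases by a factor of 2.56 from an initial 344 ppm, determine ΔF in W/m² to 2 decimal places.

ΔF = 5.35 × ln(2.56) = 5.35 × 0.94001 = 5.0291 W/m².

ΔF = 5.03 W/m²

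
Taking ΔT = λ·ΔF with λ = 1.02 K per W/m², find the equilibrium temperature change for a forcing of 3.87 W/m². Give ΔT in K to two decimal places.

ΔT = λ ΔF = 1.02 × 3.87 = 3.9474 K.

ΔT = 3.95 K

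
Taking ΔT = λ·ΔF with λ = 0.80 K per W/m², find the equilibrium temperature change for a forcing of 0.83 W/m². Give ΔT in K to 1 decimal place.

ΔT = λ ΔF = 0.80 × 0.83 = 0.6640 K.

ΔT = 0.7 K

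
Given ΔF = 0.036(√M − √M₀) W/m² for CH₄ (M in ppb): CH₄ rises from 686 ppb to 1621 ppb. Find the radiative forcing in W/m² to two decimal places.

ΔF = 0.51 W/m²

CH₄: 0.036 × (√1621 − √686) = 0.036 × (40.2616 − 26.1916) = 0.036 × 14.0700 = 0.5065 W/m².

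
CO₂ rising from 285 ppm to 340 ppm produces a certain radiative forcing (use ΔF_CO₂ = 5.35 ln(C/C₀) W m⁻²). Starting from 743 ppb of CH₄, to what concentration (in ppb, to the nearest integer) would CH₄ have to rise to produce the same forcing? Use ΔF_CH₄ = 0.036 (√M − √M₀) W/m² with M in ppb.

CO₂ forcing: 5.35 × ln(340/285) = 5.35 × 0.176456 = 0.94404 W/m².
Set 0.036(√M − √743) = 0.94404: √M = 0.94404/0.036 + √743 = 26.2233 + 27.2580 = 53.4813.
M = (53.4813)² = 2860.25 ppb.

M ≈ 2860 ppb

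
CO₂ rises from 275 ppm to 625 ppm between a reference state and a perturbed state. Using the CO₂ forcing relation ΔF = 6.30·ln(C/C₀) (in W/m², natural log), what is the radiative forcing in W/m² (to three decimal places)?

ΔF = 5.172 W/m²

CO₂: 6.30 × ln(625/275) = 6.30 × ln(2.27273) = 6.30 × 0.82098 = 5.1722 W/m².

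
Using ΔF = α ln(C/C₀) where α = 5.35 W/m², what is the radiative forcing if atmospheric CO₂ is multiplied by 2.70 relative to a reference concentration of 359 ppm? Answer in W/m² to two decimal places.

ΔF = 5.31 W/m²

ΔF = 5.35 × ln(2.70) = 5.35 × 0.99325 = 5.3139 W/m².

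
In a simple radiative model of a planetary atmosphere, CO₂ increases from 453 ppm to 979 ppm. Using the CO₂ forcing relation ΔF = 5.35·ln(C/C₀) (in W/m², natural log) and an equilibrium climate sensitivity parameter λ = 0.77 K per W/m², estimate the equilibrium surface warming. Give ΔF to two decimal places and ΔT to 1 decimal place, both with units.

CO₂: 5.35 × ln(979/453) = 5.35 × ln(2.16115) = 5.35 × 0.77064 = 4.1229 W/m².
ΔT = λ ΔF = 0.77 × 4.12 = 3.1724 K.

ΔF = 4.12 W/m²; ΔT = 3.2 K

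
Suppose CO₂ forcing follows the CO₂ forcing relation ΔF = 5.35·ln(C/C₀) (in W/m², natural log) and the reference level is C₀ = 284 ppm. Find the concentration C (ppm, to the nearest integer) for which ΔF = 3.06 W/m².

C ≈ 503 ppm

Set 5.35 ln(C/284) = 3.06, so ln(C/284) = 3.06/5.35 = 0.57196.
Then C/284 = e^0.57196 = 1.77174, giving C = 284 × 1.77174 = 503.17 ppm.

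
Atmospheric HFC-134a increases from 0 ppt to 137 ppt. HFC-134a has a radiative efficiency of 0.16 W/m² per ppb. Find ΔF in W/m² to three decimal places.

ΔF = 0.022 W/m²

HFC-134a: Δ = 137 − 0 = 137 ppt = 0.137 ppb; ΔF = 0.16 × 0.137 = 0.0219 W/m².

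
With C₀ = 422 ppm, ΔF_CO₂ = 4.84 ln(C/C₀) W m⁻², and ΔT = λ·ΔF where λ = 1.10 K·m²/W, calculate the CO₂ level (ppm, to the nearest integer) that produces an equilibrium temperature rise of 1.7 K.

C ≈ 581 ppm

Required forcing: ΔF = ΔT/λ = 1.7/1.10 = 1.5455 W/m².
Then ln(C/422) = ΔF/4.84 = 1.5455/4.84 = 0.31932.
So C = 422 × e^0.31932 = 422 × 1.37619 = 580.75 ppm.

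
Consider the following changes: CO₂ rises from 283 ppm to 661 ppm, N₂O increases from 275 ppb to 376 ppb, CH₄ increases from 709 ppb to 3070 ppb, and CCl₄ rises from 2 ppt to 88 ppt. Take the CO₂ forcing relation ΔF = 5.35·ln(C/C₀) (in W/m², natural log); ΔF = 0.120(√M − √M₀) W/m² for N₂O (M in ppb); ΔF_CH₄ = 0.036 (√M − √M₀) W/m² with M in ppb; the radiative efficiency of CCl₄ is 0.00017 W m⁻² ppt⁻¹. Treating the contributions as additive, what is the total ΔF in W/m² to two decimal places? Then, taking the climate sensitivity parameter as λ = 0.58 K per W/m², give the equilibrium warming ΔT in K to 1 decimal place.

ΔF = 5.93 W/m²; ΔT = 3.4 K

CO₂: 5.35 × ln(661/283) = 5.35 × ln(2.33569) = 5.35 × 0.84831 = 4.5385 W/m².
N₂O: 0.120 × (√376 − √275) = 0.120 × (19.3907 − 16.5831) = 0.120 × 2.8076 = 0.3369 W/m².
CH₄: 0.036 × (√3070 − √709) = 0.036 × (55.4076 − 26.6271) = 0.036 × 28.7805 = 1.0361 W/m².
CCl₄: ΔF = 0.00017 × (88 − 2) = 0.00017 × 86 = 0.0146 W/m².
Total ΔF = 4.5385 + 0.3369 + 1.0361 + 0.0146 = 5.9261 W/m².
ΔT = λ ΔF = 0.58 × 5.93 = 3.4394 K.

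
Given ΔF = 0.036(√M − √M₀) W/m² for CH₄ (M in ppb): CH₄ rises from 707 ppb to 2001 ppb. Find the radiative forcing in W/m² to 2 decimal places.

ΔF = 0.65 W/m²

CH₄: 0.036 × (√2001 − √707) = 0.036 × (44.7325 − 26.5895) = 0.036 × 18.1430 = 0.6531 W/m².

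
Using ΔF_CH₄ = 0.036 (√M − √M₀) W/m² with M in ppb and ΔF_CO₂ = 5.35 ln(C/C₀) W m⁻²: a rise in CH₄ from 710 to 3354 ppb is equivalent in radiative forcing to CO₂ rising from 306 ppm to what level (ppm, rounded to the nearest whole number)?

CH₄ forcing: 0.036 × (√3354 − √710) = 0.036 × (57.9137 − 26.6458) = 0.036 × 31.2679 = 1.12564 W/m².
Set 5.35 ln(C/306) = 1.12564: ln(C/306) = 1.12564/5.35 = 0.21040, so C = 306 × e^0.21040 = 306 × 1.23417 = 377.66 ppm.

C ≈ 378 ppm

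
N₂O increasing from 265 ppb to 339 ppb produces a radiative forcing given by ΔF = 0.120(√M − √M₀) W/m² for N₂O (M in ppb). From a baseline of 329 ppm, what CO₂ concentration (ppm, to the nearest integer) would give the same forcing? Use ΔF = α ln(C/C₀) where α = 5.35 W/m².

C ≈ 345 ppm

N₂O forcing: 0.120 × (√339 − √265) = 0.120 × (18.4120 − 16.2788) = 0.120 × 2.1332 = 0.25598 W/m².
Set 5.35 ln(C/329) = 0.25598: ln(C/329) = 0.25598/5.35 = 0.04785, so C = 329 × e^0.04785 = 329 × 1.04901 = 345.12 ppm.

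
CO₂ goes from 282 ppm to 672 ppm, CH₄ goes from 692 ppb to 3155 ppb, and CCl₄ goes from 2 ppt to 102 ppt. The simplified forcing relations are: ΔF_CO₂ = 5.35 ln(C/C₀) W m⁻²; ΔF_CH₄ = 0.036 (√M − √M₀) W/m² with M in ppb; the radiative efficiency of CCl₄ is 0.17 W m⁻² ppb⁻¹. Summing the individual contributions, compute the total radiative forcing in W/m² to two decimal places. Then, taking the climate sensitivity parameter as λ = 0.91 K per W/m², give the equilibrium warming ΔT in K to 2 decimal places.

CO₂: 5.35 × ln(672/282) = 5.35 × ln(2.38298) = 5.35 × 0.86835 = 4.6457 W/m².
CH₄: 0.036 × (√3155 − √692) = 0.036 × (56.1694 − 26.3059) = 0.036 × 29.8635 = 1.0751 W/m².
CCl₄: Δ = 102 − 2 = 100 ppt = 0.100 ppb; ΔF = 0.17 × 0.100 = 0.0170 W/m².
Total ΔF = 4.6457 + 1.0751 + 0.0170 = 5.7378 W/m².
ΔT = λ ΔF = 0.91 × 5.74 = 5.2234 K.

ΔF = 5.74 W/m²; ΔT = 5.22 K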